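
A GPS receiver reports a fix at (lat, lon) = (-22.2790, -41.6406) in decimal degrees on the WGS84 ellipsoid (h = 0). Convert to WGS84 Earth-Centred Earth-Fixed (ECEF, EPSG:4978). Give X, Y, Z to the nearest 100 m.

X 4412900 m, Y -3923500 m, Z -2403000 m

WGS84: a = 6378137 m, e² = 0.006694380; N(φ) = a/√(1−e²sin²φ) = 6381207.678 m.
X = (N+h)·cosφ·cosλ = 4412850.803 m; Y = (N+h)·cosφ·sinλ = -3923507.630 m; Z = (N(1−e²)+h)·sinφ = -2403029.276 m.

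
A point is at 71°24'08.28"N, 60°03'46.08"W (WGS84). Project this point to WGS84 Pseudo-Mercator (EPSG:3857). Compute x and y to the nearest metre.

x -6686160 m, y 11541251 m

Web Mercator is spherical with R = a = 6378137 m.
x = R·λ = 6378137 × -1.048293618 = -6686160.312 m.
y = R·ln tan(π/4 + φ/2) = 6378137 × 1.809501916 = 11541251.121 m.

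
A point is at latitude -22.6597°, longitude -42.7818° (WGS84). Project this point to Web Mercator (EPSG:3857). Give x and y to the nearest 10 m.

Web Mercator is spherical with R = a = 6378137 m.
x = R·λ = 6378137 × -0.746683270 = -4762448.191 m.
y = R·ln tan(π/4 + φ/2) = 6378137 × -0.406218408 = -2590916.657 m.

x -4762450 m, y -2590920 m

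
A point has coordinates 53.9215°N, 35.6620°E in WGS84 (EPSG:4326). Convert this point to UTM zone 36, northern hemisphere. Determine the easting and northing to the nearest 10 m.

Zone 36 central meridian λ₀ = 6×36 − 183 = 33°; Δλ = +2.6620°.
Transverse Mercator on WGS84 with k₀ = 0.9996 gives E = 674801.765 m, N = 5978070.680 m.

E 674800 m, N 5978070 m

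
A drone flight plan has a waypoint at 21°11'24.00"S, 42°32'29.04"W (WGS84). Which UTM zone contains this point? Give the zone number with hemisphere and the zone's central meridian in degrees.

Zone 23S, central meridian -45°

UTM zone = ⌊(λ + 180)/6⌋ + 1; -42.5414° ∈ [-48°, -42°) → zone 23.
Hemisphere: S (φ < 0).
Central meridian λ₀ = 6×23 − 183 = -45°.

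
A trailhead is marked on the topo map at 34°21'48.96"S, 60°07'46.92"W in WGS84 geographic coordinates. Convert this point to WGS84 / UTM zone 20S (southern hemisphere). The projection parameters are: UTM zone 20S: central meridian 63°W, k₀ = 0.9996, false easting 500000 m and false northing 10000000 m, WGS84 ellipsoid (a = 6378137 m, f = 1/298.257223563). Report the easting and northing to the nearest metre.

E 763972 m, N 6193794 m

Zone 20 central meridian λ₀ = 6×20 − 183 = -63°; Δλ = +2.8703°.
Transverse Mercator on WGS84 with k₀ = 0.9996 gives E = 763971.652 m, N = 6193793.630 m.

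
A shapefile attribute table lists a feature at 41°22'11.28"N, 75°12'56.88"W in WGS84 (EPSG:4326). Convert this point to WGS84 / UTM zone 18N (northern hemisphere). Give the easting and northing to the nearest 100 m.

Zone 18 central meridian λ₀ = 6×18 − 183 = -75°; Δλ = -0.2158°.
Transverse Mercator on WGS84 with k₀ = 0.9996 gives E = 481952.701 m, N = 4579832.154 m.

E 482000 m, N 4579800 m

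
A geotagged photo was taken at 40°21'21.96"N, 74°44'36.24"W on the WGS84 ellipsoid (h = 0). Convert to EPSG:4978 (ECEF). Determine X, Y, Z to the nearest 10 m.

X 1280770 m, Y -4695660 m, Z 4108200 m

WGS84: a = 6378137 m, e² = 0.006694380; N(φ) = a/√(1−e²sin²φ) = 6387107.524 m.
X = (N+h)·cosφ·cosλ = 1280765.752 m; Y = (N+h)·cosφ·sinλ = -4695662.846 m; Z = (N(1−e²)+h)·sinφ = 4108196.291 m.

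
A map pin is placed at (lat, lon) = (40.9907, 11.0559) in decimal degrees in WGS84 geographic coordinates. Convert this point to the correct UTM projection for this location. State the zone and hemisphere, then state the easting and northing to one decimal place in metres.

Zone 32N: E 672933.9 m, N 4539760.3 m

Longitude 11.0559° lies in the 6° band [6°, 12°), giving zone 32; latitude is north of the equator, so 32N.
Zone 32 central meridian λ₀ = 6×32 − 183 = 9°; Δλ = +2.0559°.
Transverse Mercator on WGS84 with k₀ = 0.9996 gives E = 672933.890 m, N = 4539760.271 m.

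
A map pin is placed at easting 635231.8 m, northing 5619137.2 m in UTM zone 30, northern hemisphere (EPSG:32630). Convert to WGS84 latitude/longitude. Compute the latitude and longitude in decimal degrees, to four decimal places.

lat 50.7083°, lon -1.0847°

Zone 30N: λ₀ = -3°, k₀ = 0.9996, false easting 500000 m.
Meridian distance M = (N − FN)/k₀ = 5621385.8 m.
Inverse transverse Mercator on WGS84 gives φ = 50.70830034°, λ = -1.08470009°.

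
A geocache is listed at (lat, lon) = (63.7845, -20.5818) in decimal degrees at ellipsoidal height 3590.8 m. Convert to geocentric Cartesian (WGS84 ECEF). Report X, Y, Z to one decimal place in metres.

X 2646313.1 m, Y -993724.5 m, Z 5702364.8 m

WGS84: a = 6378137 m, e² = 0.006694380; N(φ) = a/√(1−e²sin²φ) = 6395389.535 m.
X = (N+h)·cosφ·cosλ = 2646313.099 m; Y = (N+h)·cosφ·sinλ = -993724.452 m; Z = (N(1−e²)+h)·sinφ = 5702364.808 m.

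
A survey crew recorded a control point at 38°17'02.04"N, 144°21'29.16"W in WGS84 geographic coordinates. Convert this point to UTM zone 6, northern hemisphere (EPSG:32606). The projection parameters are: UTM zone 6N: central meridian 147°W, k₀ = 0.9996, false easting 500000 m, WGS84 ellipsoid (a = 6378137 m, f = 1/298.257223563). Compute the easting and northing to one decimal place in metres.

Zone 6 central meridian λ₀ = 6×6 − 183 = -147°; Δλ = +2.6419°.
Transverse Mercator on WGS84 with k₀ = 0.9996 gives E = 731073.912 m, N = 4240617.025 m.

E 731073.9 m, N 4240617.0 m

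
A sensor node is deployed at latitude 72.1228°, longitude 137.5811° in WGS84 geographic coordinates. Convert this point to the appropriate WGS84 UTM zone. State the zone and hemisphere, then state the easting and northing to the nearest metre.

Longitude 137.5811° lies in the 6° band [132°, 138°), giving zone 53; latitude is north of the equator, so 53N.
Zone 53 central meridian λ₀ = 6×53 − 183 = 135°; Δλ = +2.5811°.
Transverse Mercator on WGS84 with k₀ = 0.9996 gives E = 588411.934 m, N = 8004525.549 m.

Zone 53N: E 588412 m, N 8004526 m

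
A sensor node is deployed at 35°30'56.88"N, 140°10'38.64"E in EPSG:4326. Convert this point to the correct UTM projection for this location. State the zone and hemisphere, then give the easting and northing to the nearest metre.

Zone 54N: E 425410 m, N 3930557 m

Longitude 140.1774° lies in the 6° band [138°, 144°), giving zone 54; latitude is north of the equator, so 54N.
Zone 54 central meridian λ₀ = 6×54 − 183 = 141°; Δλ = -0.8226°.
Transverse Mercator on WGS84 with k₀ = 0.9996 gives E = 425409.628 m, N = 3930556.834 m.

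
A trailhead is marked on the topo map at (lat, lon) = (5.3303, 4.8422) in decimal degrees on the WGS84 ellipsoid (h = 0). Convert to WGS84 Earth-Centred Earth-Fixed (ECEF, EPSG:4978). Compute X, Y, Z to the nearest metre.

X 6328073 m, Y 536077 m, Z 588561 m

WGS84: a = 6378137 m, e² = 0.006694380; N(φ) = a/√(1−e²sin²φ) = 6378321.246 m.
X = (N+h)·cosφ·cosλ = 6328073.479 m; Y = (N+h)·cosφ·sinλ = 536077.142 m; Z = (N(1−e²)+h)·sinφ = 588561.248 m.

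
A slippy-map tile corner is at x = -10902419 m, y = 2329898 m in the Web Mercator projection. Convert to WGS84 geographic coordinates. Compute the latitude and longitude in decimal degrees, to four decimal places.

lat 20.4793°, lon -97.9381°

R = 6378137 m. λ = x/R = -97.93809622°.
φ = 2·arctan(exp(y/R)) − 90° = 2·arctan(1.44094) − 90° = 20.47930108°.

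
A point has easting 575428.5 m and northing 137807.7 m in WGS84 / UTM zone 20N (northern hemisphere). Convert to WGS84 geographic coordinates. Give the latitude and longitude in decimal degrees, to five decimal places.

lat 1.24670°, lon -62.32200°

Zone 20N: λ₀ = -63°, k₀ = 0.9996, false easting 500000 m.
Meridian distance M = (N − FN)/k₀ = 137862.8 m.
Inverse transverse Mercator on WGS84 gives φ = 1.24669966°, λ = -62.32199960°.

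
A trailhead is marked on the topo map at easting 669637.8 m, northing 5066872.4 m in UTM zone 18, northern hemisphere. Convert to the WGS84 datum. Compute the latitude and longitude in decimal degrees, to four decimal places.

Zone 18N: λ₀ = -75°, k₀ = 0.9996, false easting 500000 m.
Meridian distance M = (N − FN)/k₀ = 5068900.0 m.
Inverse transverse Mercator on WGS84 gives φ = 45.73459959°, λ = -72.81960017°.

lat 45.7346°, lon -72.8196°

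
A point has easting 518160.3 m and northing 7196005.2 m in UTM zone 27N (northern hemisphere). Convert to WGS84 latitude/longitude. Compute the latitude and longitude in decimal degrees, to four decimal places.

Zone 27N: λ₀ = -21°, k₀ = 0.9996, false easting 500000 m.
Meridian distance M = (N − FN)/k₀ = 7198884.8 m.
Inverse transverse Mercator on WGS84 gives φ = 64.88779963°, λ = -20.61650027°.

lat 64.8878°, lon -20.6165°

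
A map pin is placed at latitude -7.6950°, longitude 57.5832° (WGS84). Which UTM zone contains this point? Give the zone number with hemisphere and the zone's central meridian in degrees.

Zone 40S, central meridian 57°

UTM zone = ⌊(λ + 180)/6⌋ + 1; 57.5832° ∈ [54°, 60°) → zone 40.
Hemisphere: S (φ < 0).
Central meridian λ₀ = 6×40 − 183 = 57°.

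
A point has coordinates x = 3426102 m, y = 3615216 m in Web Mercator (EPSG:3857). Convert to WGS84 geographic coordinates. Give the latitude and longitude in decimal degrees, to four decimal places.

lat 30.8649°, lon 30.7772°

R = 6378137 m. λ = x/R = 30.77719792°.
φ = 2·arctan(exp(y/R)) − 90° = 2·arctan(1.76264) − 90° = 30.86489817°.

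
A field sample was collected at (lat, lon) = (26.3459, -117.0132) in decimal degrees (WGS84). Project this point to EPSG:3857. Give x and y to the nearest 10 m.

x -13025850 m, y 3041990 m

Web Mercator is spherical with R = a = 6378137 m.
x = R·λ = 6378137 × -2.042265608 = -13025849.840 m.
y = R·ln tan(π/4 + φ/2) = 6378137 × 0.476939520 = 3041985.597 m.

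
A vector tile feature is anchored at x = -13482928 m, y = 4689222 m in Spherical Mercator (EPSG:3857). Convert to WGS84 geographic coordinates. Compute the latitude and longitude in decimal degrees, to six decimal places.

lat 38.773100°, lon -121.119203°

R = 6378137 m. λ = x/R = -121.11920297°.
φ = 2·arctan(exp(y/R)) − 90° = 2·arctan(2.08590) − 90° = 38.77309991°.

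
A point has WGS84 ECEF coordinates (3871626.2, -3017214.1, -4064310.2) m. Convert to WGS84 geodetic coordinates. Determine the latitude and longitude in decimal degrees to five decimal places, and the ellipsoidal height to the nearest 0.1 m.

lat -39.81450°, lon -37.92980°, h 3317.1 m

λ = atan2(Y, X) = -37.92980020°; p = √(X²+Y²) = 4908469.2 m.
Bowring's method on WGS84 (a = 6378137 m, b = 6356752.314 m) gives φ = -39.81449966°, h = 3317.122 m.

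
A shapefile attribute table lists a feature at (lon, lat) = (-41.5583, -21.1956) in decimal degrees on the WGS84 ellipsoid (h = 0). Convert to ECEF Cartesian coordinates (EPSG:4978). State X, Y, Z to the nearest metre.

X 4451726 m, Y -3946637 m, Z -2291600 m

WGS84: a = 6378137 m, e² = 0.006694380; N(φ) = a/√(1−e²sin²φ) = 6380929.565 m.
X = (N+h)·cosφ·cosλ = 4451726.066 m; Y = (N+h)·cosφ·sinλ = -3946637.164 m; Z = (N(1−e²)+h)·sinφ = -2291599.817 m.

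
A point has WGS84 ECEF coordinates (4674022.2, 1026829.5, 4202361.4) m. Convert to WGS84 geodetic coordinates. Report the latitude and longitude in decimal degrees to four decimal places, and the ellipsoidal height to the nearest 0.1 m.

λ = atan2(Y, X) = 12.39040044°; p = √(X²+Y²) = 4785484.5 m.
Bowring's method on WGS84 (a = 6378137 m, b = 6356752.314 m) gives φ = 41.47880038°, h = -71.191 m.

lat 41.4788°, lon 12.3904°, h -71.2 m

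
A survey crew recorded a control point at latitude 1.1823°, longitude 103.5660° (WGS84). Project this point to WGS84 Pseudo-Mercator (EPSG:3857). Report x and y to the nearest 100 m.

x 11528900 m, y 131600 m

Web Mercator is spherical with R = a = 6378137 m.
x = R·λ = 6378137 × 1.807567693 = 11528914.383 m.
y = R·ln tan(π/4 + φ/2) = 6378137 × 0.020636492 = 131622.375 m.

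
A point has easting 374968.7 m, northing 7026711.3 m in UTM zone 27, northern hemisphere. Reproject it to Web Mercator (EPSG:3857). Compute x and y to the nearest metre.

Unproject from UTM 27N (λ₀ = -21°) → φ = 63.34720031°, λ = -23.49859906°.
Web Mercator (R = 6378137 m): x = -2615852.082 m, y = 9185896.034 m.

x -2615852 m, y 9185896 m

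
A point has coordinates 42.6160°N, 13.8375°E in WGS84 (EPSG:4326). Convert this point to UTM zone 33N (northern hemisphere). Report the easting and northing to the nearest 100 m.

E 404700 m, N 4718800 m

Zone 33 central meridian λ₀ = 6×33 − 183 = 15°; Δλ = -1.1625°.
Transverse Mercator on WGS84 with k₀ = 0.9996 gives E = 404658.069 m, N = 4718828.617 m.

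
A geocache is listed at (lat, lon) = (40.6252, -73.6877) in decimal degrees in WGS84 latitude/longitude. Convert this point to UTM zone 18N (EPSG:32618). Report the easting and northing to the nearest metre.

E 610991 m, N 4497980 m

Zone 18 central meridian λ₀ = 6×18 − 183 = -75°; Δλ = +1.3123°.
Transverse Mercator on WGS84 with k₀ = 0.9996 gives E = 610990.751 m, N = 4497979.741 m.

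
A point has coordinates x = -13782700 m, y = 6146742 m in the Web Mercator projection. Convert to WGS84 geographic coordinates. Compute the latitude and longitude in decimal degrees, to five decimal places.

R = 6378137 m. λ = x/R = -123.81210066°.
φ = 2·arctan(exp(y/R)) − 90° = 2·arctan(2.62143) − 90° = 48.23920090°.

lat 48.23920°, lon -123.81210°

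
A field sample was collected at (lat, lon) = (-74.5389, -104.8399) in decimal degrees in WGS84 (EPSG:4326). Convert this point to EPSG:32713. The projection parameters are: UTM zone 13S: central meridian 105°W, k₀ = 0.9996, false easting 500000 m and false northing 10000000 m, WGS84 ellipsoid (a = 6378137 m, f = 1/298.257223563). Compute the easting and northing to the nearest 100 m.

Zone 13 central meridian λ₀ = 6×13 − 183 = -105°; Δλ = +0.1601°.
Transverse Mercator on WGS84 with k₀ = 0.9996 gives E = 504764.058 m, N = 1727832.367 m.

E 504800 m, N 1727800 m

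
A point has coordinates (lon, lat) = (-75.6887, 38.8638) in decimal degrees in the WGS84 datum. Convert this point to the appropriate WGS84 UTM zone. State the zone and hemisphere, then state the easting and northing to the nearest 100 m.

Longitude -75.6887° lies in the 6° band [-78°, -72°), giving zone 18; latitude is north of the equator, so 18N.
Zone 18 central meridian λ₀ = 6×18 − 183 = -75°; Δλ = -0.6887°.
Transverse Mercator on WGS84 with k₀ = 0.9996 gives E = 440249.788 m, N = 4301887.831 m.

Zone 18N: E 440200 m, N 4301900 m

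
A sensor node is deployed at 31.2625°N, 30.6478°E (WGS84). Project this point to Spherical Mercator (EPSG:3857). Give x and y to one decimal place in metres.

x 3411697.5 m, y 3666886.9 m

Web Mercator is spherical with R = a = 6378137 m.
x = R·λ = 6378137 × 0.534905018 = 3411697.490 m.
y = R·ln tan(π/4 + φ/2) = 6378137 × 0.574915041 = 3666886.894 m.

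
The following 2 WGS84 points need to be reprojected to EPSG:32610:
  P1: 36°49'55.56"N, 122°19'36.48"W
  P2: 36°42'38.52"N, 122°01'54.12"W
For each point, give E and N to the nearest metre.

P1: E 560031 m, N 4076458 m; P2: E 586482 m, N 4063217 m

UTM zone 10N: λ₀ = -123°, k₀ = 0.9996.
P1 (36.8321°, -122.3268°) → (560030.526, 4076458.361) m.
P2 (36.7107°, -122.0317°) → (586482.017, 4063217.026) m.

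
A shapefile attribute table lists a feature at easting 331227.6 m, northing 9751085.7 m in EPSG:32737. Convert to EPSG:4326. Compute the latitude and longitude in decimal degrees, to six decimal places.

Zone 37S: λ₀ = 39°, k₀ = 0.9996, false easting 500000 m, false northing 10000000 m.
Meridian distance M = (N − FN)/k₀ = -249013.9 m.
Inverse transverse Mercator on WGS84 gives φ = -2.25119959°, λ = 37.48229957°.

lat -2.251200°, lon 37.482300°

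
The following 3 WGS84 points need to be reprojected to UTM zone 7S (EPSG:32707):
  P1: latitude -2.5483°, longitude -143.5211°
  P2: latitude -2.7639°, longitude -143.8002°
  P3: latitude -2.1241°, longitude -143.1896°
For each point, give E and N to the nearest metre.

UTM zone 7S: λ₀ = -141°, k₀ = 0.9996.
P1 (-2.5483°, -143.5211°) → (219649.529, 9718060.049) m.
P2 (-2.7639°, -143.8002°) → (188643.668, 9694136.524) m.
P3 (-2.1241°, -143.1896°) → (256459.111, 9765049.506) m.

P1: E 219650 m, N 9718060 m; P2: E 188644 m, N 9694137 m; P3: E 256459 m, N 9765050 m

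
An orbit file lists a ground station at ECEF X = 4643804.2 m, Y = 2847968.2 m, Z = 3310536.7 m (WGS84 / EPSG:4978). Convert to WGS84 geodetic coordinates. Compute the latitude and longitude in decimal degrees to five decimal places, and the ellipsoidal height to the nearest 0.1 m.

λ = atan2(Y, X) = 31.52009981°; p = √(X²+Y²) = 5447553.6 m.
Bowring's method on WGS84 (a = 6378137 m, b = 6356752.314 m) gives φ = 31.45850025°, h = 2249.344 m.

lat 31.45850°, lon 31.52010°, h 2249.3 m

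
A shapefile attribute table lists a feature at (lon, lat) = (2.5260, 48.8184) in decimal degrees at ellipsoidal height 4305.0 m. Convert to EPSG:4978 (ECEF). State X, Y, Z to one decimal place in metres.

WGS84: a = 6378137 m, e² = 0.006694380; N(φ) = a/√(1−e²sin²φ) = 6390264.475 m.
X = (N+h)·cosφ·cosλ = 4206398.944 m; Y = (N+h)·cosφ·sinλ = 185567.824 m; Z = (N(1−e²)+h)·sinφ = 4780525.318 m.

X 4206398.9 m, Y 185567.8 m, Z 4780525.3 m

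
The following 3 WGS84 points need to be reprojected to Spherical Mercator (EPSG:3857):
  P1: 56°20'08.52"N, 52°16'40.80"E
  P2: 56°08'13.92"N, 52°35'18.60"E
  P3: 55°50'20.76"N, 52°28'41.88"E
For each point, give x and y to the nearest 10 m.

Web Mercator: x = R·λ, y = R·ln tan(π/4+φ/2), R = 6378137 m.
P1 (56.3357°, 52.2780°) → (5819560.340, 7625536.359) m.
P2 (56.1372°, 52.5885°) → (5854125.042, 7585776.918) m.
P3 (55.8391°, 52.4783°) → (5841857.634, 7526451.468) m.

P1: x 5819560 m, y 7625540 m; P2: x 5854130 m, y 7585780 m; P3: x 5841860 m, y 7526450 m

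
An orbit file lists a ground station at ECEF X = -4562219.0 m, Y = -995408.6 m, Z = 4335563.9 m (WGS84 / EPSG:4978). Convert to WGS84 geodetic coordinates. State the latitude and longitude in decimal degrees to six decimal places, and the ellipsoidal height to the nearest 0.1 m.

λ = atan2(Y, X) = -167.69180000°; p = √(X²+Y²) = 4669548.2 m.
Bowring's method on WGS84 (a = 6378137 m, b = 6356752.314 m) gives φ = 43.06779991°, h = 3743.847 m.

lat 43.067800°, lon -167.691800°, h 3743.8 m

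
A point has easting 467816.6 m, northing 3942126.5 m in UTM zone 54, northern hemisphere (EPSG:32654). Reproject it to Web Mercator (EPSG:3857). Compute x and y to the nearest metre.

Unproject from UTM 54N (λ₀ = 141°) → φ = 35.62239955°, λ = 140.64460027°.
Web Mercator (R = 6378137 m): x = 15656485.284 m, y = 4248787.753 m.

x 15656485 m, y 4248788 m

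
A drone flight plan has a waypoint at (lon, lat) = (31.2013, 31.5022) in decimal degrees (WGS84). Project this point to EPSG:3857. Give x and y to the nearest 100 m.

Web Mercator is spherical with R = a = 6378137 m.
x = R·λ = 6378137 × 0.544565416 = 3473312.828 m.
y = R·ln tan(π/4 + φ/2) = 6378137 × 0.579815479 = 3698142.563 m.

x 3473300 m, y 3698100 m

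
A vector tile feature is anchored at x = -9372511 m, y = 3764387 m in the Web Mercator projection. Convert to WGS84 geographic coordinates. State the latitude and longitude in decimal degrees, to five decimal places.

lat 32.00820°, lon -84.19470°

R = 6378137 m. λ = x/R = -84.19469882°.
φ = 2·arctan(exp(y/R)) − 90° = 2·arctan(1.80435) − 90° = 32.00819960°.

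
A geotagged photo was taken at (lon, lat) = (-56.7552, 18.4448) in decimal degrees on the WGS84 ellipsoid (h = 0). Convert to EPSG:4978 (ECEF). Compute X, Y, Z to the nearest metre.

X 3318093 m, Y -5061934 m, Z 2005147 m

WGS84: a = 6378137 m, e² = 0.006694380; N(φ) = a/√(1−e²sin²φ) = 6380275.161 m.
X = (N+h)·cosφ·cosλ = 3318092.777 m; Y = (N+h)·cosφ·sinλ = -5061934.403 m; Z = (N(1−e²)+h)·sinφ = 2005147.150 m.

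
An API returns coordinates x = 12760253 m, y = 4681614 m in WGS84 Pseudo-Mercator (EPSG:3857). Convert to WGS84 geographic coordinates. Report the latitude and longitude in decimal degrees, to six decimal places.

R = 6378137 m. λ = x/R = 114.62730299°.
φ = 2·arctan(exp(y/R)) − 90° = 2·arctan(2.08342) − 90° = 38.71979697°.

lat 38.719797°, lon 114.627303°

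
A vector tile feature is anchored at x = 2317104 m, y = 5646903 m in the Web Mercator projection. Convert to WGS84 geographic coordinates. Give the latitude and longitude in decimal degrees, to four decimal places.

lat 45.1610°, lon 20.8149°

R = 6378137 m. λ = x/R = 20.81489938°.
φ = 2·arctan(exp(y/R)) − 90° = 2·arctan(2.42384) − 90° = 45.16099777°.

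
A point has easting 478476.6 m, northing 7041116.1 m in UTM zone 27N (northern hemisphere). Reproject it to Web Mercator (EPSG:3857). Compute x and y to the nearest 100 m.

x -2385800 m, y 9223300 m

Unproject from UTM 27N (λ₀ = -21°) → φ = 63.49769985°, λ = -21.43230091°.
Web Mercator (R = 6378137 m): x = -2385832.824 m, y = 9223341.830 m.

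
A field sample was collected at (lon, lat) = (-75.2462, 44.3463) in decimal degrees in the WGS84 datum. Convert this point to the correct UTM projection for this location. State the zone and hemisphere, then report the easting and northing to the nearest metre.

Zone 18N: E 480376 m, N 4910366 m

Longitude -75.2462° lies in the 6° band [-78°, -72°), giving zone 18; latitude is north of the equator, so 18N.
Zone 18 central meridian λ₀ = 6×18 − 183 = -75°; Δλ = -0.2462°.
Transverse Mercator on WGS84 with k₀ = 0.9996 gives E = 480376.304 m, N = 4910366.260 m.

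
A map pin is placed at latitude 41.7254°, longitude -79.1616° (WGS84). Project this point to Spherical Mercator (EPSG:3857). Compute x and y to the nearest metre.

Web Mercator is spherical with R = a = 6378137 m.
x = R·λ = 6378137 × -1.381630561 = -8812229.002 m.
y = R·ln tan(π/4 + φ/2) = 6378137 × 0.802731901 = 5119934.038 m.

x -8812229 m, y 5119934 m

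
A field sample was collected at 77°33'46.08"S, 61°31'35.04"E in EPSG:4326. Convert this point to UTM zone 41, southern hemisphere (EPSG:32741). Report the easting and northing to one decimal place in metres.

E 464575.1 m, N 1389976.5 m

Zone 41 central meridian λ₀ = 6×41 − 183 = 63°; Δλ = -1.4736°.
Transverse Mercator on WGS84 with k₀ = 0.9996 gives E = 464575.126 m, N = 1389976.506 m.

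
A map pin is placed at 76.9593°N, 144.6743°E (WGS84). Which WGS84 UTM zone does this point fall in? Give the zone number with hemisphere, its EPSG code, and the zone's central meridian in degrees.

UTM zone = ⌊(λ + 180)/6⌋ + 1; 144.6743° ∈ [144°, 150°) → zone 55.
Hemisphere: N (φ ≥ 0).
Central meridian λ₀ = 6×55 − 183 = 147°.
EPSG code: 32655.

Zone 55N (EPSG:32655), central meridian 147°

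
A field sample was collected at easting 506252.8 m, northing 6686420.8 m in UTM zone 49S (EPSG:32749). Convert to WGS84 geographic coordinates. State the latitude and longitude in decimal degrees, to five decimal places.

lat -29.95300°, lon 111.06480°

Zone 49S: λ₀ = 111°, k₀ = 0.9996, false easting 500000 m, false northing 10000000 m.
Meridian distance M = (N − FN)/k₀ = -3314905.2 m.
Inverse transverse Mercator on WGS84 gives φ = -29.95300040°, λ = 111.06480048°.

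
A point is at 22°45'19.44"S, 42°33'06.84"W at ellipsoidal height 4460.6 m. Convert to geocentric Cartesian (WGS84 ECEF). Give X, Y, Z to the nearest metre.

WGS84: a = 6378137 m, e² = 0.006694380; N(φ) = a/√(1−e²sin²φ) = 6381333.456 m.
X = (N+h)·cosφ·cosλ = 4338038.416 m; Y = (N+h)·cosφ·sinλ = -3982314.811 m; Z = (N(1−e²)+h)·sinφ = -2453487.927 m.

X 4338038 m, Y -3982315 m, Z -2453488 m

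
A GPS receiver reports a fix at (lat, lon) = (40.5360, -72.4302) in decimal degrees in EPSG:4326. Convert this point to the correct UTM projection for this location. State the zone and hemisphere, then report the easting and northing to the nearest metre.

Longitude -72.4302° lies in the 6° band [-78°, -72°), giving zone 18; latitude is north of the equator, so 18N.
Zone 18 central meridian λ₀ = 6×18 − 183 = -75°; Δλ = +2.5698°.
Transverse Mercator on WGS84 with k₀ = 0.9996 gives E = 717644.092 m, N = 4490424.069 m.

Zone 18N: E 717644 m, N 4490424 m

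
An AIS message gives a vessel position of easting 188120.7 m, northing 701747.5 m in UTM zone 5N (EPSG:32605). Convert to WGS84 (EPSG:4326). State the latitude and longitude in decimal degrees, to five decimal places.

lat 6.34100°, lon -155.81880°

Zone 5N: λ₀ = -153°, k₀ = 0.9996, false easting 500000 m.
Meridian distance M = (N − FN)/k₀ = 702028.3 m.
Inverse transverse Mercator on WGS84 gives φ = 6.34099980°, λ = -155.81880037°.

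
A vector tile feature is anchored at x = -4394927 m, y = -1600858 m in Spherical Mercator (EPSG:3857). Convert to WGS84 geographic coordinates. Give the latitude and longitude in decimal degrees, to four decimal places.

lat -14.2321°, lon -39.4803°

R = 6378137 m. λ = x/R = -39.48030097°.
φ = 2·arctan(exp(y/R)) − 90° = 2·arctan(0.77803) − 90° = -14.23209736°.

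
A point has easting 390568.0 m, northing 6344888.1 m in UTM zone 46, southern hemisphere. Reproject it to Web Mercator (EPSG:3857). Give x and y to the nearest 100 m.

x 10222300 m, y -3899200 m

Unproject from UTM 46S (λ₀ = 93°) → φ = -33.02900006°, λ = 91.82819968°.
Web Mercator (R = 6378137 m): x = 10222268.428 m, y = -3899153.869 m.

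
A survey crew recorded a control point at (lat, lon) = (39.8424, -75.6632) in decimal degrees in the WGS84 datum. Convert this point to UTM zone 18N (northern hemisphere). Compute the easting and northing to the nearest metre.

Zone 18 central meridian λ₀ = 6×18 − 183 = -75°; Δλ = -0.6632°.
Transverse Mercator on WGS84 with k₀ = 0.9996 gives E = 443259.287 m, N = 4410475.795 m.

E 443259 m, N 4410476 m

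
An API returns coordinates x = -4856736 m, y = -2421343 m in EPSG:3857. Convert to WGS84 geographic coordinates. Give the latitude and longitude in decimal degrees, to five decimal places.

R = 6378137 m. λ = x/R = -43.62880180°.
φ = 2·arctan(exp(y/R)) − 90° = 2·arctan(0.68411) − 90° = -21.24689797°.

lat -21.24690°, lon -43.62880°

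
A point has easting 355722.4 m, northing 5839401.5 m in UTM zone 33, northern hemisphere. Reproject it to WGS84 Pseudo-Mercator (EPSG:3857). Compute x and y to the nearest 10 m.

Unproject from UTM 33N (λ₀ = 15°) → φ = 52.68530002°, λ = 12.86550063°.
Web Mercator (R = 6378137 m): x = 1432180.978 m, y = 6924997.773 m.

x 1432180 m, y 6925000 m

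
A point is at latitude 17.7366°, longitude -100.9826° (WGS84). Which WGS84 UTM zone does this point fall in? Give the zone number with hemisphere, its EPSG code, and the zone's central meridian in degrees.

Zone 14N (EPSG:32614), central meridian -99°

UTM zone = ⌊(λ + 180)/6⌋ + 1; -100.9826° ∈ [-102°, -96°) → zone 14.
Hemisphere: N (φ ≥ 0).
Central meridian λ₀ = 6×14 − 183 = -99°.
EPSG code: 32614.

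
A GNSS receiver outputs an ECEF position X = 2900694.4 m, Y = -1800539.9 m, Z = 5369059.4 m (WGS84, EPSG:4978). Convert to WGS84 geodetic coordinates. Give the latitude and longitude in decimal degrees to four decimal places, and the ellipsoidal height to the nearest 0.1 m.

λ = atan2(Y, X) = -31.82899926°; p = √(X²+Y²) = 3414084.3 m.
Bowring's method on WGS84 (a = 6378137 m, b = 6356752.314 m) gives φ = 57.72249983°, h = -280.191 m.

lat 57.7225°, lon -31.8290°, h -280.2 m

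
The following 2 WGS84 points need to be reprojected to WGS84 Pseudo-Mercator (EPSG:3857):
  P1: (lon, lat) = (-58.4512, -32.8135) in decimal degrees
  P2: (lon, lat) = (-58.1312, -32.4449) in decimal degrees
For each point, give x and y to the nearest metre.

Web Mercator: x = R·λ, y = R·ln tan(π/4+φ/2), R = 6378137 m.
P1 (-32.8135°, -58.4512°) → (-6506757.820, -3870575.291) m.
P2 (-32.4449°, -58.1312°) → (-6471135.583, -3821853.397) m.

P1: x -6506758 m, y -3870575 m; P2: x -6471136 m, y -3821853 m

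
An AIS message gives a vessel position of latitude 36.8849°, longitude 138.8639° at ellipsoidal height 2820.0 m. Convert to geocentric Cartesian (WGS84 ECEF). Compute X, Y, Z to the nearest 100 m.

WGS84: a = 6378137 m, e² = 0.006694380; N(φ) = a/√(1−e²sin²φ) = 6385841.887 m.
X = (N+h)·cosφ·cosλ = -3848535.670 m; Y = (N+h)·cosφ·sinλ = 3361564.119 m; Z = (N(1−e²)+h)·sinφ = 3808876.744 m.

X -3848500 m, Y 3361600 m, Z 3808900 m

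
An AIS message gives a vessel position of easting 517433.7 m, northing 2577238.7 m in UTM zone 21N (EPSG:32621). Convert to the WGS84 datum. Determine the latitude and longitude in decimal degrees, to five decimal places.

Zone 21N: λ₀ = -57°, k₀ = 0.9996, false easting 500000 m.
Meridian distance M = (N − FN)/k₀ = 2578270.0 m.
Inverse transverse Mercator on WGS84 gives φ = 23.30449966°, λ = -56.82949979°.

lat 23.30450°, lon -56.82950°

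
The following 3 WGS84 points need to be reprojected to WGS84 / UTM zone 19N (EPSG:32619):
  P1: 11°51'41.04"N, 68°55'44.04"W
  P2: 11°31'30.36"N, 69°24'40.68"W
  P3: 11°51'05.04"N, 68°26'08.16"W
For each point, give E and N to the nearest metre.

P1: E 507744 m, N 1311229 m; P2: E 455149 m, N 1274073 m; P3: E 561474 m, N 1310184 m

UTM zone 19N: λ₀ = -69°, k₀ = 0.9996.
P1 (11.8614°, -68.9289°) → (507743.815, 1311228.582) m.
P2 (11.5251°, -69.4113°) → (455149.053, 1274073.166) m.
P3 (11.8514°, -68.4356°) → (561474.435, 1310184.011) m.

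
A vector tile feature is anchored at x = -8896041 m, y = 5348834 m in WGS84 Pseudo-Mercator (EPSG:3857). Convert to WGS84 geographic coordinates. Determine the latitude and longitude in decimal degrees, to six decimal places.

lat 43.241702°, lon -79.914496°

R = 6378137 m. λ = x/R = -79.91449598°.
φ = 2·arctan(exp(y/R)) − 90° = 2·arctan(2.31317) − 90° = 43.24170189°.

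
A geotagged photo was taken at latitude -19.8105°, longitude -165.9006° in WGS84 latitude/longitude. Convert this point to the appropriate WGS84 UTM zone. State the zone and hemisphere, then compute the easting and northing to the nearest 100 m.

Longitude -165.9006° lies in the 6° band [-168°, -162°), giving zone 3; latitude is south of the equator, so 3S.
Zone 3 central meridian λ₀ = 6×3 − 183 = -165°; Δλ = -0.9006°.
Transverse Mercator on WGS84 with k₀ = 0.9996 gives E = 405677.298 m, N = 7809237.290 m.

Zone 3S: E 405700 m, N 7809200 m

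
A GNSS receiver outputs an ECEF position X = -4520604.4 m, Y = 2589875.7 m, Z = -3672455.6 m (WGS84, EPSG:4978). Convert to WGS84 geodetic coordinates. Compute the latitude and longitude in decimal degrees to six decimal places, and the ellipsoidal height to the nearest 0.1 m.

lat -35.361200°, lon 150.191400°, h 3171.6 m

λ = atan2(Y, X) = 150.19140016°; p = √(X²+Y²) = 5209925.2 m.
Bowring's method on WGS84 (a = 6378137 m, b = 6356752.314 m) gives φ = -35.36120009°, h = 3171.6497 m.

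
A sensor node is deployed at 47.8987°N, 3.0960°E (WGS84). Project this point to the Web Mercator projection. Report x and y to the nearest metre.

Web Mercator is spherical with R = a = 6378137 m.
x = R·λ = 6378137 × 0.054035394 = 344645.143 m.
y = R·ln tan(π/4 + φ/2) = 6378137 × 0.954827192 = 6090018.640 m.

x 344645 m, y 6090019 m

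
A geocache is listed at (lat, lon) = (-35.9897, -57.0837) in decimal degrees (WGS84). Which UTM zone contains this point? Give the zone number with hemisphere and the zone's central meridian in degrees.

UTM zone = ⌊(λ + 180)/6⌋ + 1; -57.0837° ∈ [-60°, -54°) → zone 21.
Hemisphere: S (φ < 0).
Central meridian λ₀ = 6×21 − 183 = -57°.

Zone 21S, central meridian -57°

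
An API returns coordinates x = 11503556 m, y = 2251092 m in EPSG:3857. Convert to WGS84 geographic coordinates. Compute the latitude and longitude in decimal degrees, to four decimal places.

R = 6378137 m. λ = x/R = 103.33820177°.
φ = 2·arctan(exp(y/R)) − 90° = 2·arctan(1.42324) − 90° = 19.81469603°.

lat 19.8147°, lon 103.3382°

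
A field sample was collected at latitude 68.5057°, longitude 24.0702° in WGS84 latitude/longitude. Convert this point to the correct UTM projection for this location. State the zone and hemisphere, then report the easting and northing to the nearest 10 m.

Longitude 24.0702° lies in the 6° band [24°, 30°), giving zone 35; latitude is north of the equator, so 35N.
Zone 35 central meridian λ₀ = 6×35 − 183 = 27°; Δλ = -2.9298°.
Transverse Mercator on WGS84 with k₀ = 0.9996 gives E = 380236.396 m, N = 7602096.953 m.

Zone 35N: E 380240 m, N 7602100 m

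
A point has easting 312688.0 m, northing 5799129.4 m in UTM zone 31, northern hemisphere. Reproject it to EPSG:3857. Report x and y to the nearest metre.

x 28075 m, y 6856464 m

Unproject from UTM 31N (λ₀ = 3°) → φ = 52.31050040°, λ = 0.25219956°.
Web Mercator (R = 6378137 m): x = 28074.727 m, y = 6856463.802 m.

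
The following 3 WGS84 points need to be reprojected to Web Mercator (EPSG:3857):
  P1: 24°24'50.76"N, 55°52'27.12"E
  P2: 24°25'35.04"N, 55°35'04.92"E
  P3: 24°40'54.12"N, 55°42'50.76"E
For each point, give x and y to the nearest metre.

Web Mercator: x = R·λ, y = R·ln tan(π/4+φ/2), R = 6378137 m.
P1 (24.4141°, 55.8742°) → (6219887.492, 2803949.799) m.
P2 (24.4264°, 55.5847°) → (6187660.4999, 2805453.559) m.
P3 (24.6817°, 55.7141°) → (6202065.242, 2836698.993) m.

P1: x 6219887 m, y 2803950 m; P2: x 6187660 m, y 2805454 m; P3: x 6202065 m, y 2836699 m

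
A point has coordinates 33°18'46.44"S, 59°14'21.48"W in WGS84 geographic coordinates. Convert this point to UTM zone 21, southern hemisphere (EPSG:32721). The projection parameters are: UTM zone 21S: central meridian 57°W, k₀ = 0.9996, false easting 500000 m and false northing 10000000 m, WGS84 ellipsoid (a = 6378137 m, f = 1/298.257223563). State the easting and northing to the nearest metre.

Zone 21 central meridian λ₀ = 6×21 − 183 = -57°; Δλ = -2.2393°.
Transverse Mercator on WGS84 with k₀ = 0.9996 gives E = 291534.200 m, N = 6311786.022 m.

E 291534 m, N 6311786 m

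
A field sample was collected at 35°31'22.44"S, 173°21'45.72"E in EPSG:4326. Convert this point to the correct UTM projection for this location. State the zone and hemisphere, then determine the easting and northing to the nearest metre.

Longitude 173.3627° lies in the 6° band [168°, 174°), giving zone 59; latitude is south of the equator, so 59S.
Zone 59 central meridian λ₀ = 6×59 − 183 = 171°; Δλ = +2.3627°.
Transverse Mercator on WGS84 with k₀ = 0.9996 gives E = 714239.643 m, N = 6066399.382 m.

Zone 59S: E 714240 m, N 6066399 m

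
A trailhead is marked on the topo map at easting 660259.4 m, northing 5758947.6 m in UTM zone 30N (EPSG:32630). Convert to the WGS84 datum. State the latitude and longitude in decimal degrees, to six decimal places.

lat 51.958100°, lon -0.667599°

Zone 30N: λ₀ = -3°, k₀ = 0.9996, false easting 500000 m.
Meridian distance M = (N − FN)/k₀ = 5761252.1 m.
Inverse transverse Mercator on WGS84 gives φ = 51.95810016°, λ = -0.667599497°.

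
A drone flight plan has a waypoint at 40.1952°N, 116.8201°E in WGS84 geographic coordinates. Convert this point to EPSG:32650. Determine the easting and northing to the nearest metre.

E 484688 m, N 4449438 m

Zone 50 central meridian λ₀ = 6×50 − 183 = 117°; Δλ = -0.1799°.
Transverse Mercator on WGS84 with k₀ = 0.9996 gives E = 484687.601 m, N = 4449438.390 m.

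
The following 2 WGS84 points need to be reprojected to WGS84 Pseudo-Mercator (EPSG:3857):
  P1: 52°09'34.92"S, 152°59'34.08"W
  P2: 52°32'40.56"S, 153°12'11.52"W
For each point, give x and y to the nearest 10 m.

Web Mercator: x = R·λ, y = R·ln tan(π/4+φ/2), R = 6378137 m.
P1 (-52.1597°, -152.9928°) → (-17031080.591, -6829052.931) m.
P2 (-52.5446°, -153.2032°) → (-17054502.212, -6899201.521) m.

P1: x -17031080 m, y -6829050 m; P2: x -17054500 m, y -6899200 m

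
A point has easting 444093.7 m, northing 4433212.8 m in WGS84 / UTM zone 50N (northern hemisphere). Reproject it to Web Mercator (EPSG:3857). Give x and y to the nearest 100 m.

x 12951400 m, y 4872800 m

Unproject from UTM 50N (λ₀ = 117°) → φ = 40.04729984°, λ = 116.34460046°.
Web Mercator (R = 6378137 m): x = 12951421.680 m, y = 4872818.146 m.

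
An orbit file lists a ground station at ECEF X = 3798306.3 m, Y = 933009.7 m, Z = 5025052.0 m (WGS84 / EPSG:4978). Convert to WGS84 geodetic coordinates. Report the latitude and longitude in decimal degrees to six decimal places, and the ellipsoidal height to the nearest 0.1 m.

lat 52.291100°, lon 13.800799°, h 2998.1 m

λ = atan2(Y, X) = 13.80079938°; p = √(X²+Y²) = 3911219.5 m.
Bowring's method on WGS84 (a = 6378137 m, b = 6356752.314 m) gives φ = 52.29109969°, h = 2998.092 m.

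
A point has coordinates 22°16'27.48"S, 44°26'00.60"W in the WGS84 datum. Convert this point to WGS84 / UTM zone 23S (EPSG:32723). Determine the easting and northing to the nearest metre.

Zone 23 central meridian λ₀ = 6×23 − 183 = -45°; Δλ = +0.5665°.
Transverse Mercator on WGS84 with k₀ = 0.9996 gives E = 558362.170 m, N = 7536702.005 m.

E 558362 m, N 7536702 m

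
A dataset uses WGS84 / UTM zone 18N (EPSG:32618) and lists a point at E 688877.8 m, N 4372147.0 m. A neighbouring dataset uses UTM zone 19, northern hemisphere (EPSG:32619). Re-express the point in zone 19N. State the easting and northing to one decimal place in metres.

UTM 18N → geographic: φ = 39.47819962°, λ = -72.80400051°.
UTM 19N (λ₀ = -69°) forward: E = 172787.151 m, N = 4376756.726 m.

E 172787.2 m, N 4376756.7 m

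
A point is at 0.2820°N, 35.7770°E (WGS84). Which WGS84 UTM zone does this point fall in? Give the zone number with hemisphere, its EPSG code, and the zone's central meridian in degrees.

UTM zone = ⌊(λ + 180)/6⌋ + 1; 35.7770° ∈ [30°, 36°) → zone 36.
Hemisphere: N (φ ≥ 0).
Central meridian λ₀ = 6×36 − 183 = 33°.
EPSG code: 32636.

Zone 36N (EPSG:32636), central meridian 33°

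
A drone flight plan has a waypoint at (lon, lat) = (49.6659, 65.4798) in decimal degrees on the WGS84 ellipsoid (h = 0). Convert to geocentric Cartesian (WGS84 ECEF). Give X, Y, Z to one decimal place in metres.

X 1718031.0 m, Y 2023390.2 m, Z 5780114.9 m

WGS84: a = 6378137 m, e² = 0.006694380; N(φ) = a/√(1−e²sin²φ) = 6395882.570 m.
X = (N+h)·cosφ·cosλ = 1718031.040 m; Y = (N+h)·cosφ·sinλ = 2023390.182 m; Z = (N(1−e²)+h)·sinφ = 5780114.908 m.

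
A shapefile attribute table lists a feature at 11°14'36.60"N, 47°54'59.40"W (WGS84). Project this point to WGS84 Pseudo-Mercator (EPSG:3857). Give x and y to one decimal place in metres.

Web Mercator is spherical with R = a = 6378137 m.
x = R·λ = 6378137 × -0.836300691 = -5334040.381 m.
y = R·ln tan(π/4 + φ/2) = 6378137 × 0.197507820 = 1259731.933 m.

x -5334040.4 m, y 1259731.9 m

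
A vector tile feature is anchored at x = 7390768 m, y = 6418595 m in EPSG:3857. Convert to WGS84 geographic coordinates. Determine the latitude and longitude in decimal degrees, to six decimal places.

R = 6378137 m. λ = x/R = 66.39239856°.
φ = 2·arctan(exp(y/R)) − 90° = 2·arctan(2.73558) − 90° = 49.83989786°.

lat 49.839898°, lon 66.392399°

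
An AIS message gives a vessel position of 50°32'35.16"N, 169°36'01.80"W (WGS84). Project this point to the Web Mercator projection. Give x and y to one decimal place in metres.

Web Mercator is spherical with R = a = 6378137 m.
x = R·λ = 6378137 × -2.960087138 = -18879841.298 m.
y = R·ln tan(π/4 + φ/2) = 6378137 × 1.025513862 = 6540867.905 m.

x -18879841.3 m, y 6540867.9 m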